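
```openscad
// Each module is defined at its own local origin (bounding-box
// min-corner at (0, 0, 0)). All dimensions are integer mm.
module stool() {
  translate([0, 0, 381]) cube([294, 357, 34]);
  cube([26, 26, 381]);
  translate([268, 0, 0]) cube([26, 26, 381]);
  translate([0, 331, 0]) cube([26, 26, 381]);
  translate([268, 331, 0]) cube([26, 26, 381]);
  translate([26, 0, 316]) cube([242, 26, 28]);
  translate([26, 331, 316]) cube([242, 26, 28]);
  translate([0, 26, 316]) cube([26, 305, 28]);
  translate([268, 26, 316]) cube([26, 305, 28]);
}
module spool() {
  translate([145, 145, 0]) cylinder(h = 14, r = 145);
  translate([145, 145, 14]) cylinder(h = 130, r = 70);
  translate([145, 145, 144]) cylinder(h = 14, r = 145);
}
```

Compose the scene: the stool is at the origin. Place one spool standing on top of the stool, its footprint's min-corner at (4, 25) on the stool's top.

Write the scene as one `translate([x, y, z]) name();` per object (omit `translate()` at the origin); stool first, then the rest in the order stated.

stool();
translate([4, 25, 415]) spool();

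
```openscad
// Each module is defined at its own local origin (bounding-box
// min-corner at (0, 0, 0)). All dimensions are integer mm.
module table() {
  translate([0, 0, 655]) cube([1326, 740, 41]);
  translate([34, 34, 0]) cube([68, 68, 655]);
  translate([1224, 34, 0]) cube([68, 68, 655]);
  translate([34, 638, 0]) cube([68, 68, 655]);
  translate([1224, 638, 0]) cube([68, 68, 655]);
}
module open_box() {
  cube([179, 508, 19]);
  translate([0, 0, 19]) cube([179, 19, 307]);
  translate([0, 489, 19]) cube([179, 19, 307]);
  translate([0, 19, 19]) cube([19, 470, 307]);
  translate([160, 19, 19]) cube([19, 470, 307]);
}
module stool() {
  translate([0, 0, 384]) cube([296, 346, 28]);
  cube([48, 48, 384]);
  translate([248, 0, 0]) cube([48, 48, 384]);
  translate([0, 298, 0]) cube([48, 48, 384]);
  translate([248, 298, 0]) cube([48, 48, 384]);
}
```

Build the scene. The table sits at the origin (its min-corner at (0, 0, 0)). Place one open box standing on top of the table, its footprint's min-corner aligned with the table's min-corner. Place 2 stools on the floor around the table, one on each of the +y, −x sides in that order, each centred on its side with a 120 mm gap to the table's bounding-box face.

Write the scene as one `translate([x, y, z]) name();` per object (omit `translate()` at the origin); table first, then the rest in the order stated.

table();
translate([0, 0, 696]) open_box();
translate([515, 860, 0]) stool();
translate([-416, 197, 0]) stool();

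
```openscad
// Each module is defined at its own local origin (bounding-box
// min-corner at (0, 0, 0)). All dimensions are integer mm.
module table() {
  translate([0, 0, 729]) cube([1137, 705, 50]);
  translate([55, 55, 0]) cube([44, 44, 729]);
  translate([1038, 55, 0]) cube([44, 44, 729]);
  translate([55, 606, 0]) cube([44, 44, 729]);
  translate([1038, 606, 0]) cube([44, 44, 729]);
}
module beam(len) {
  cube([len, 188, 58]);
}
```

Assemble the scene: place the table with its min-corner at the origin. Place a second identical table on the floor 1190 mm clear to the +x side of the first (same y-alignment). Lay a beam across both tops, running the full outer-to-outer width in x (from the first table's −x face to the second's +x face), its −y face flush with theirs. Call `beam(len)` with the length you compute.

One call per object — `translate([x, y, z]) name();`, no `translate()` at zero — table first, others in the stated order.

table();
translate([2327, 0, 0]) table();
translate([0, 0, 779]) beam(3464);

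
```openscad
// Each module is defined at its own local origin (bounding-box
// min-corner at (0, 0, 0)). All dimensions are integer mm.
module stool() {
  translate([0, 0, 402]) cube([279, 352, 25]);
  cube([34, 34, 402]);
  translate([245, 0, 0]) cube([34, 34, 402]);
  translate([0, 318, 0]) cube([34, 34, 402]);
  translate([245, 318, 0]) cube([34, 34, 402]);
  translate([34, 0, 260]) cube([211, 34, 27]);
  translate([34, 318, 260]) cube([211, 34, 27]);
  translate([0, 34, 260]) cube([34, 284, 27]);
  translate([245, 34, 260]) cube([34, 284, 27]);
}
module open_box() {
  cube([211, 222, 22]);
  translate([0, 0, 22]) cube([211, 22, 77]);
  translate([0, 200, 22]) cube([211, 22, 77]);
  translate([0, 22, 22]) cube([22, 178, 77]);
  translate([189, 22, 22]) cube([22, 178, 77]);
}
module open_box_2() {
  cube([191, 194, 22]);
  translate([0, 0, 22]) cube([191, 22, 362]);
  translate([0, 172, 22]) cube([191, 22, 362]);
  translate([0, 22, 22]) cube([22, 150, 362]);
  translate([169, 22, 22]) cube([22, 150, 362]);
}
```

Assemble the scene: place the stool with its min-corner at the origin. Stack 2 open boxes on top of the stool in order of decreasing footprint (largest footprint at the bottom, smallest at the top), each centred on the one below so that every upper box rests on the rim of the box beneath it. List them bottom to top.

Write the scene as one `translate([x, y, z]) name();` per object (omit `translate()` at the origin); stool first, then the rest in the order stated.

stool();
translate([34, 65, 427]) open_box();
translate([44, 79, 526]) open_box_2();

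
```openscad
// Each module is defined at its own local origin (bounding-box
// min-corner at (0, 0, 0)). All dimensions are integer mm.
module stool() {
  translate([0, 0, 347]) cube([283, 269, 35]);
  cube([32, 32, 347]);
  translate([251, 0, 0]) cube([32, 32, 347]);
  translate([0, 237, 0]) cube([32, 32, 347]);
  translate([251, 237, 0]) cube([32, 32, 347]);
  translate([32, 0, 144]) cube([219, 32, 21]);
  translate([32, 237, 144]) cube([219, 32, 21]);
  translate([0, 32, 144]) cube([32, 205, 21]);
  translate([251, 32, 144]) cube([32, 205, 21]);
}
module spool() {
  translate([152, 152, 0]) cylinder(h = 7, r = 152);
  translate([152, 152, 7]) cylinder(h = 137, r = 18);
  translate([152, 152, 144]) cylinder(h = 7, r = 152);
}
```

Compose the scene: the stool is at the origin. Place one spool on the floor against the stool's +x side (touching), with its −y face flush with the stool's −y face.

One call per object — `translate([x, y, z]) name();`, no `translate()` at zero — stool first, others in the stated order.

stool();
translate([283, 0, 0]) spool();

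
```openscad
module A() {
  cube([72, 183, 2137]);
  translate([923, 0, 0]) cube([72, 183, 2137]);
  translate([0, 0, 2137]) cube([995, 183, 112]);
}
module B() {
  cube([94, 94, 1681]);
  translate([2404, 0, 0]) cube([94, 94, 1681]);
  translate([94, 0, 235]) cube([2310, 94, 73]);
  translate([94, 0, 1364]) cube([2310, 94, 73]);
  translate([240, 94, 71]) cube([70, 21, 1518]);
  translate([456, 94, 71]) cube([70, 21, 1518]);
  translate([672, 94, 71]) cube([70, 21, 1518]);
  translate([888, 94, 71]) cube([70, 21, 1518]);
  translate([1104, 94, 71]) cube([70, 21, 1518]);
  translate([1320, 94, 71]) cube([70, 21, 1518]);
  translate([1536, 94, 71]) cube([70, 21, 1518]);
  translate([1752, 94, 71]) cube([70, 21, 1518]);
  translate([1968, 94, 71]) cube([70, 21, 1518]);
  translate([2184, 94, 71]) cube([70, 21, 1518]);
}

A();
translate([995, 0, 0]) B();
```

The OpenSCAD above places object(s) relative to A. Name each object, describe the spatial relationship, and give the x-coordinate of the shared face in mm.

A is a door frame. B is a fence section. The fence section is against the door frame's +x side, with their −y faces flush. The x-coordinate of the shared face is 995 mm.

The door frame's +x face and the fence section's −x face are both at x = 995 mm.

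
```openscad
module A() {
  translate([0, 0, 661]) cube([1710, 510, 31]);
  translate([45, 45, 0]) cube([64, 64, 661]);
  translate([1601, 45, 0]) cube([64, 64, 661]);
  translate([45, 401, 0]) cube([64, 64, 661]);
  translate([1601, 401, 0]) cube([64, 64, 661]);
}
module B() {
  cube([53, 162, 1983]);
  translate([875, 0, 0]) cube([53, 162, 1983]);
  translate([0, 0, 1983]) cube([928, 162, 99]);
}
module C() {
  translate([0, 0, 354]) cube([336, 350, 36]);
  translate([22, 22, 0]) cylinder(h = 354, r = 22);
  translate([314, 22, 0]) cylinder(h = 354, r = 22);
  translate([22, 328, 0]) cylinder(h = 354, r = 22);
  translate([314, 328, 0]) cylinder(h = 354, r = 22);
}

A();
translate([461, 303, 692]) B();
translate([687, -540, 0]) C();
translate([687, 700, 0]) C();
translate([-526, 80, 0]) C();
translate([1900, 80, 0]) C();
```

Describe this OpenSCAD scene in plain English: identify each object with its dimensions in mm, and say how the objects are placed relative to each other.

A is a rectangular dining table. The top is 1710×510×31 mm with its upper surface at z = 692 mm. It stands on four 64×64 mm square legs, each inset 45 mm from the nearest pair of top edges, running from the floor to the underside of the top.

B is a door frame. The clear opening is 822 mm wide and 1983 mm high. Two 53 mm wide jambs, 162 mm deep, stand either side of the opening from the floor to the top of the opening. A 99 mm thick head sits across the top of both jambs, spanning the full outside width of the frame.

C is a four-legged stool. The seat is 336×350 mm, 36 mm thick, top at z = 390 mm. It stands on four round legs, each 44 mm in diameter, from z = 0 to the seat underside, each leg's axis is inset half a diameter from the nearest pair of seat edges (so the leg's bounding box is flush with the corner).

The door frame is on top of the table. Four stools sit around the table at the −y, +y, −x, +x sides.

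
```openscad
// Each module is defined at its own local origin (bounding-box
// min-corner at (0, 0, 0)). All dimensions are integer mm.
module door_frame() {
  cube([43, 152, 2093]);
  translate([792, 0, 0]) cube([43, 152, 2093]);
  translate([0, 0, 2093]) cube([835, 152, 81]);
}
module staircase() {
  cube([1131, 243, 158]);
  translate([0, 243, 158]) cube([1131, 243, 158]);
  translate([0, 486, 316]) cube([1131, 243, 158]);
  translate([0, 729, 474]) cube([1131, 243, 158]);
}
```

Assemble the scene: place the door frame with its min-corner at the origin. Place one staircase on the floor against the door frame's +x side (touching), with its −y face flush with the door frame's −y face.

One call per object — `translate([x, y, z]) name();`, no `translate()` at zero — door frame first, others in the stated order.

door_frame();
translate([835, 0, 0]) staircase();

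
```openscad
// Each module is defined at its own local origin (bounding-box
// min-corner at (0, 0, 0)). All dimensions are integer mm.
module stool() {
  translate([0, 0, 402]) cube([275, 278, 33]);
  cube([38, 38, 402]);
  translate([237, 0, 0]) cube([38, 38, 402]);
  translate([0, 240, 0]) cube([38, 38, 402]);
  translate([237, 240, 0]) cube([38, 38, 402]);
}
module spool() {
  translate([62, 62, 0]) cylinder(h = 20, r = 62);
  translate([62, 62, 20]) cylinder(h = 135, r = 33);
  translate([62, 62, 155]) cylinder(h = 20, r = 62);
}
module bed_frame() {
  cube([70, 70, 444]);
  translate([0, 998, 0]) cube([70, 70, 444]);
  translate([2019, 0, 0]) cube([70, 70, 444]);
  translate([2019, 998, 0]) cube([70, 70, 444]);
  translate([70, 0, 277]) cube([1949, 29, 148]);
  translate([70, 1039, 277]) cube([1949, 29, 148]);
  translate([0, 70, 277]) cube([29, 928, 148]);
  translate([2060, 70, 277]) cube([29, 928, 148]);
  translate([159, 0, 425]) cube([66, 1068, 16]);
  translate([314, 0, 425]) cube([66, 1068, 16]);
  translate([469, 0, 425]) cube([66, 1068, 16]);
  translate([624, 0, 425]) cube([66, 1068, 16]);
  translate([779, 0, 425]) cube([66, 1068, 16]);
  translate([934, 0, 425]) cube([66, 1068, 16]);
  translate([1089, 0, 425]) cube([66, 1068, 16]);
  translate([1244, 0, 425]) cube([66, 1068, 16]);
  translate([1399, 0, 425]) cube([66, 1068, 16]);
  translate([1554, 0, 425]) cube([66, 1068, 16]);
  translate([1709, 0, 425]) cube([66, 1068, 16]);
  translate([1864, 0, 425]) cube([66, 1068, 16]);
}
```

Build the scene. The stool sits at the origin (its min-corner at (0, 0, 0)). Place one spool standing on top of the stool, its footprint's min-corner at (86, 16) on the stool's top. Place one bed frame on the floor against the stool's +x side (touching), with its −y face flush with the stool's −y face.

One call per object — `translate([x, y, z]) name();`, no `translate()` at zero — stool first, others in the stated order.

stool();
translate([86, 16, 435]) spool();
translate([275, 0, 0]) bed_frame();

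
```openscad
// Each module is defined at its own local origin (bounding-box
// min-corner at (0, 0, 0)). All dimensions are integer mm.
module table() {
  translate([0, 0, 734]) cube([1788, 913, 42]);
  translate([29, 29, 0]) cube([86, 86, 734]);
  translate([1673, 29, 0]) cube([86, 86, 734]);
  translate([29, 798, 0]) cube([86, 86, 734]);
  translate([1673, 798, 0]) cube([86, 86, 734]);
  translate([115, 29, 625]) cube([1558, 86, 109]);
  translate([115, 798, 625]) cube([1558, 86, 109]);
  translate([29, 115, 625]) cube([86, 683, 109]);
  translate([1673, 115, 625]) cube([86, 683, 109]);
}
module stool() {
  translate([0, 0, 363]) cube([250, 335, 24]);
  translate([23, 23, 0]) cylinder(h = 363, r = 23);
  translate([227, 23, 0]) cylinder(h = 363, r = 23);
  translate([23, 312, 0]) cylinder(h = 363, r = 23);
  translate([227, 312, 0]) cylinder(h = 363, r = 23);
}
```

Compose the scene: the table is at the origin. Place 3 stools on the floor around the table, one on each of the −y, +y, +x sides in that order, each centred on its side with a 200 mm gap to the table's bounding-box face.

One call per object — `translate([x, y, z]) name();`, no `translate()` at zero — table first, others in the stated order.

table();
translate([769, -535, 0]) stool();
translate([769, 1113, 0]) stool();
translate([1988, 289, 0]) stool();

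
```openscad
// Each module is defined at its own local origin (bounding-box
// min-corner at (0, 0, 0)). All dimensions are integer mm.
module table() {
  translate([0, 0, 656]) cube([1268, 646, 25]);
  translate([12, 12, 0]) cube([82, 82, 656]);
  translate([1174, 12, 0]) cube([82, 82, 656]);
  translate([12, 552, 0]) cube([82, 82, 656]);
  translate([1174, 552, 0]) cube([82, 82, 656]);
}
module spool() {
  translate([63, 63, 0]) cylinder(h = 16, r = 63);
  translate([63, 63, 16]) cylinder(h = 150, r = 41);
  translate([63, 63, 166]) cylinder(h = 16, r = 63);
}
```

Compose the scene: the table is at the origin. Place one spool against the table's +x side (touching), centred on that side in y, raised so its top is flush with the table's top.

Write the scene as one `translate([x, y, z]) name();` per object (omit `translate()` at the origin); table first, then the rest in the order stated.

table();
translate([1268, 260, 499]) spool();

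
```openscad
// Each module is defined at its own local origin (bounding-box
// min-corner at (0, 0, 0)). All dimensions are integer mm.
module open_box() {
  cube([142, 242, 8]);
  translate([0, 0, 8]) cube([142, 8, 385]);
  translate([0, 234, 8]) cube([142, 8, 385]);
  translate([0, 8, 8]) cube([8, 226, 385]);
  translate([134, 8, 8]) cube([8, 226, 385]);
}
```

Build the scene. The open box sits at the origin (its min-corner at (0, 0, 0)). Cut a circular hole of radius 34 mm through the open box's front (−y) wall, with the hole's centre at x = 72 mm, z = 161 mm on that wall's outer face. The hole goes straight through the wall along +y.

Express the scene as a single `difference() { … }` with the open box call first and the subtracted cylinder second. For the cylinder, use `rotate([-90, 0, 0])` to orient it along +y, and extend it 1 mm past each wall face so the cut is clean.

difference() {
  open_box();
  translate([72, -1, 161]) rotate([-90, 0, 0]) cylinder(h = 10, r = 34);
}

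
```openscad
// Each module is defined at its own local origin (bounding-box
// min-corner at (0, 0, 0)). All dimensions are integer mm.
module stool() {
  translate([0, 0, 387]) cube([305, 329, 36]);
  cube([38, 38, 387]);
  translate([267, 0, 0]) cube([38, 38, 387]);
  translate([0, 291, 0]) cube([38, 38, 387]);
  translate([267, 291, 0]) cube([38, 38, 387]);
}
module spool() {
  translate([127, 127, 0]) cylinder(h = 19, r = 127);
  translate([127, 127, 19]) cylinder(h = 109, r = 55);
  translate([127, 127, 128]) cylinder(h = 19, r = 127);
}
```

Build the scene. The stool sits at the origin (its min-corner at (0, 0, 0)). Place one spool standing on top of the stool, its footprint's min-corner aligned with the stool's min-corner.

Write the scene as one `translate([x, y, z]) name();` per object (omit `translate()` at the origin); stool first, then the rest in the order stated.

stool();
translate([0, 0, 423]) spool();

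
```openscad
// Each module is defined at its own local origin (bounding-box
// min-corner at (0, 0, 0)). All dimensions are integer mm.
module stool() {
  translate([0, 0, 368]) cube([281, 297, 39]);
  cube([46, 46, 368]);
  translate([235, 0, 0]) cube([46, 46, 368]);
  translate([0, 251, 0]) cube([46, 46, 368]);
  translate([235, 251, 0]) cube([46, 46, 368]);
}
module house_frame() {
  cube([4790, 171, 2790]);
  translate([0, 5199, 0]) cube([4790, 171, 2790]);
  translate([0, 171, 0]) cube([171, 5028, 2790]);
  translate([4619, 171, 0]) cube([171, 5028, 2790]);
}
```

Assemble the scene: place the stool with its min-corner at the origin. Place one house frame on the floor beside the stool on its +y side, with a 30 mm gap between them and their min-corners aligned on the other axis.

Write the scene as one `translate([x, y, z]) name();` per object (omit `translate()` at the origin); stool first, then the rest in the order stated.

stool();
translate([0, 327, 0]) house_frame();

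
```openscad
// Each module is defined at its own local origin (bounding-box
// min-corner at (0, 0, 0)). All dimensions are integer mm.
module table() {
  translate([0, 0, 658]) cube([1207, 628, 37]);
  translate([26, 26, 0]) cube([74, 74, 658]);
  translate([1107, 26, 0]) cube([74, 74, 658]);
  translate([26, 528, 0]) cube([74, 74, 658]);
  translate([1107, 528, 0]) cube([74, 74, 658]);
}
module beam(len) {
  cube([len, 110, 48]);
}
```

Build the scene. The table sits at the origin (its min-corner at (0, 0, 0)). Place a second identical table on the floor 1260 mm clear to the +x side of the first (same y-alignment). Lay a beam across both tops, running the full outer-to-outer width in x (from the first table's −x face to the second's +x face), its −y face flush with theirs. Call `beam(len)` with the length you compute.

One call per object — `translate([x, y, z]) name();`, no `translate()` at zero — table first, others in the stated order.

table();
translate([2467, 0, 0]) table();
translate([0, 0, 695]) beam(3674);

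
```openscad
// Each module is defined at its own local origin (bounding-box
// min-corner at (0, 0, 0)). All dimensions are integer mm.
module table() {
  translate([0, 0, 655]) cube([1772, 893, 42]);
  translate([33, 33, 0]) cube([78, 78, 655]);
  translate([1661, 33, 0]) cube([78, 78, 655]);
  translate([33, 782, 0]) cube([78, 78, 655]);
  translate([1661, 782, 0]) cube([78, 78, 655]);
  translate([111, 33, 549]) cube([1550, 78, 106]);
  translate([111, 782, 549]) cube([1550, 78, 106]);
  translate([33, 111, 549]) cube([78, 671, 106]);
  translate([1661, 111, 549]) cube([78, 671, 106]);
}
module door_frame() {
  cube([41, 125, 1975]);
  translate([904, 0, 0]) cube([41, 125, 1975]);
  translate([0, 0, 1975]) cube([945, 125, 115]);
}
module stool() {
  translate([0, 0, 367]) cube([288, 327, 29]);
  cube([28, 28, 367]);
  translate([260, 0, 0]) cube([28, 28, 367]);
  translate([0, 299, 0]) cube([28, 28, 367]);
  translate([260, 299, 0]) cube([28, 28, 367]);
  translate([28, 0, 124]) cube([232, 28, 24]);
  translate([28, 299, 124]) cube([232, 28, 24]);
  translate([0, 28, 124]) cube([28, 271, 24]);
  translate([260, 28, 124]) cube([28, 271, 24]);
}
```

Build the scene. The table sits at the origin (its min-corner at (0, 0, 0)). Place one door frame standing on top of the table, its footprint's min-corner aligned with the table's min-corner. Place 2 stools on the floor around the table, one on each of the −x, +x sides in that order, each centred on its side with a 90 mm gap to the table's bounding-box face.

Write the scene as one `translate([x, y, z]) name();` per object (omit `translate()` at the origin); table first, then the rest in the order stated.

table();
translate([0, 0, 697]) door_frame();
translate([-378, 283, 0]) stool();
translate([1862, 283, 0]) stool();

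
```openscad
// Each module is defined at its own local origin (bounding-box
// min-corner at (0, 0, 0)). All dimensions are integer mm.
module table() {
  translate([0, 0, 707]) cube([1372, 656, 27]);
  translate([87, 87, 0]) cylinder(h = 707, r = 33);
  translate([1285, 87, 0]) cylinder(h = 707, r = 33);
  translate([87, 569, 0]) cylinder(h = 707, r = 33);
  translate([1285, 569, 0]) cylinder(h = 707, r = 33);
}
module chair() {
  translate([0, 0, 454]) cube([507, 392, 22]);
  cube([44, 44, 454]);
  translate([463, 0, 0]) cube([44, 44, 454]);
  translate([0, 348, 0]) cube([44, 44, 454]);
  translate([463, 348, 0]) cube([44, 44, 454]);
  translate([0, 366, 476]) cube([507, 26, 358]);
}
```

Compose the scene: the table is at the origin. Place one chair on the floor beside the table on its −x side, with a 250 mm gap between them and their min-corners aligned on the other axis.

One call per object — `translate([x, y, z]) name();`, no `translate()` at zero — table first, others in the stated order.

table();
translate([-757, 0, 0]) chair();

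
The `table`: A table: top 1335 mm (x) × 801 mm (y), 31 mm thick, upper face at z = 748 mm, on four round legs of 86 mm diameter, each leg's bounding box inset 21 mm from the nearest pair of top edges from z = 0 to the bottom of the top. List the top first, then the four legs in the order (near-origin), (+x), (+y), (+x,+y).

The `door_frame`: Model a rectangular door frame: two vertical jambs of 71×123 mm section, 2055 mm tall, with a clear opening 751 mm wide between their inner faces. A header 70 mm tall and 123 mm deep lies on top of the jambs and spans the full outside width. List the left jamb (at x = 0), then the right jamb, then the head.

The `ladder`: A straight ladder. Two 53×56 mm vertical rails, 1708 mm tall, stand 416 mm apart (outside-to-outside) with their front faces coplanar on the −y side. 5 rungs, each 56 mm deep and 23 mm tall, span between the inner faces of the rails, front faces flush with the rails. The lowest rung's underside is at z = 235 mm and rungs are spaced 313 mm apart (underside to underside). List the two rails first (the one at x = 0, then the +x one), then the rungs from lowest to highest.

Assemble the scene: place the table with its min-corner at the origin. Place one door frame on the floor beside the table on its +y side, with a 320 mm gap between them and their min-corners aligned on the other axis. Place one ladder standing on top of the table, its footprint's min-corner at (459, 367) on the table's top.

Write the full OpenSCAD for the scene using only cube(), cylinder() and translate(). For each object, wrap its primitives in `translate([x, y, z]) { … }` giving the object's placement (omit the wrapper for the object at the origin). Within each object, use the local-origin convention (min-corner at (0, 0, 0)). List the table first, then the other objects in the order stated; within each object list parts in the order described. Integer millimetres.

translate([0, 0, 717]) cube([1335, 801, 31]);
translate([64, 64, 0]) cylinder(h = 717, r = 43);
translate([1271, 64, 0]) cylinder(h = 717, r = 43);
translate([64, 737, 0]) cylinder(h = 717, r = 43);
translate([1271, 737, 0]) cylinder(h = 717, r = 43);
translate([0, 1121, 0]) {
  cube([71, 123, 2055]);
  translate([822, 0, 0]) cube([71, 123, 2055]);
  translate([0, 0, 2055]) cube([893, 123, 70]);
}
translate([459, 367, 748]) {
  cube([53, 56, 1708]);
  translate([363, 0, 0]) cube([53, 56, 1708]);
  translate([53, 0, 235]) cube([310, 56, 23]);
  translate([53, 0, 548]) cube([310, 56, 23]);
  translate([53, 0, 861]) cube([310, 56, 23]);
  translate([53, 0, 1174]) cube([310, 56, 23]);
  translate([53, 0, 1487]) cube([310, 56, 23]);
}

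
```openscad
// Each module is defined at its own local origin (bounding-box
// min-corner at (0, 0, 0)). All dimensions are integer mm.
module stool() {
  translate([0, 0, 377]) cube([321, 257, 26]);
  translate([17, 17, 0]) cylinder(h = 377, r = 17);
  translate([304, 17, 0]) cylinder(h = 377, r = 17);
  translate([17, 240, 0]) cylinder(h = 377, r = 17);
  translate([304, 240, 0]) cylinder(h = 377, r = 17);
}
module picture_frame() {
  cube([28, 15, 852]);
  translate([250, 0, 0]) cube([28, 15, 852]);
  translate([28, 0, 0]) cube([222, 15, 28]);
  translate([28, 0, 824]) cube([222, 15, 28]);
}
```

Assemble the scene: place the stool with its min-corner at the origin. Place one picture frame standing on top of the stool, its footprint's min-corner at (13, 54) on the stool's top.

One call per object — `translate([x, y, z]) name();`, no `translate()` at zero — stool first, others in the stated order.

stool();
translate([13, 54, 403]) picture_frame();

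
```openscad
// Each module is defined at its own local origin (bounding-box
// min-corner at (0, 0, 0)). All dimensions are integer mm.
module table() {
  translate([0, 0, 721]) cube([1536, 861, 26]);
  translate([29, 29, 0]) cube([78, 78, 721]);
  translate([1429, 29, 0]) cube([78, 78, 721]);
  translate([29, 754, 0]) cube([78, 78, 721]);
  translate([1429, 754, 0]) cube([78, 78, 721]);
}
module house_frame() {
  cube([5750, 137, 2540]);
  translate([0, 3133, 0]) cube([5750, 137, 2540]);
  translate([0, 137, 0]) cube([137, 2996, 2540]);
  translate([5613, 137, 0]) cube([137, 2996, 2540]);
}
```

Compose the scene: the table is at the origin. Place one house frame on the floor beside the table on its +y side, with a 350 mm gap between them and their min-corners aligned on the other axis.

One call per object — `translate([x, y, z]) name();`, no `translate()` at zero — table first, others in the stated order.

table();
translate([0, 1211, 0]) house_frame();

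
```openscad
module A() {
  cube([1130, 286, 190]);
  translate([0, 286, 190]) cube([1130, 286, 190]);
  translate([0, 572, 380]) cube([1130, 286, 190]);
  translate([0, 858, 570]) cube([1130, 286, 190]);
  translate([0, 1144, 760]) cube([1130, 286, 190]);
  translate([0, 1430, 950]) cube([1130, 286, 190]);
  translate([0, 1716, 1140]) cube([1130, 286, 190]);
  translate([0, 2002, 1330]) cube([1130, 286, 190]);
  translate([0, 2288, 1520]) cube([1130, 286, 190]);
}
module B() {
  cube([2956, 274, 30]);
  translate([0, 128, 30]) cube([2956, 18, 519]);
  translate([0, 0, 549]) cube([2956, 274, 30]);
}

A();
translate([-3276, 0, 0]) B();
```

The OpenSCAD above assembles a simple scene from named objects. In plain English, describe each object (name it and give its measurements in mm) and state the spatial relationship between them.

A is a run of 9 identical solid stair steps. Each tread is 1130×286 mm and each step block is 190 mm high. Step 1 rests on the floor; step k is offset from step 1 by (k−1)×286 mm in y and (k−1)×190 mm in z.

B is an I-beam lying along x, 2956 mm long. Overall section height 579 mm. Two flanges 274 mm wide (y) and 30 mm thick, one on the floor and one at the top; a web 18 mm thick runs between them, centred on the flange width.

The I-beam is on the floor beside the staircase on its −x side.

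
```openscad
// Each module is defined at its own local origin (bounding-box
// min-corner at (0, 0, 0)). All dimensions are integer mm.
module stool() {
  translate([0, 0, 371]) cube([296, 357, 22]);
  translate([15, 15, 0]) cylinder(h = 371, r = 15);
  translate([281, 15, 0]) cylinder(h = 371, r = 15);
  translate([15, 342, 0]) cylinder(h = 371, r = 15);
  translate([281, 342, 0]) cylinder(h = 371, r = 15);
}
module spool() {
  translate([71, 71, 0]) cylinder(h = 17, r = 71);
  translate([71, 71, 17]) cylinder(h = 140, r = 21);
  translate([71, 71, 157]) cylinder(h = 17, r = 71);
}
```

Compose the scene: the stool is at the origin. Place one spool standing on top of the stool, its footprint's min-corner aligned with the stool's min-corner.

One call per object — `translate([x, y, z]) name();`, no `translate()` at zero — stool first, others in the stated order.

stool();
translate([0, 0, 393]) spool();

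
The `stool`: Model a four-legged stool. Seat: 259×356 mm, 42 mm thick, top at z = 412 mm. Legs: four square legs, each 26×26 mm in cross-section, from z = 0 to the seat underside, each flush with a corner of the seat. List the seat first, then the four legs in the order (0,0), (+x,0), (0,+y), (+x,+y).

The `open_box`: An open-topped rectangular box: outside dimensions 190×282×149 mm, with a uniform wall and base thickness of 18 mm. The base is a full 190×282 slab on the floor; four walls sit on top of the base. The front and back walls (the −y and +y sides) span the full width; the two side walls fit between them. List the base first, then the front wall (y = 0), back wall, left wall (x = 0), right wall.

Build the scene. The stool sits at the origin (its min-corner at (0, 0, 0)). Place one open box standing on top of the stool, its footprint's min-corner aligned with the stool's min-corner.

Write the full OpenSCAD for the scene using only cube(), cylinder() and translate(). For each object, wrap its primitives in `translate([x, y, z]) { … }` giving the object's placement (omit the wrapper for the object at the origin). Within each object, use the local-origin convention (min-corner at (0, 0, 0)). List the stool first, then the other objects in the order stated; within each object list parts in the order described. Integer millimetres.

translate([0, 0, 370]) cube([259, 356, 42]);
cube([26, 26, 370]);
translate([233, 0, 0]) cube([26, 26, 370]);
translate([0, 330, 0]) cube([26, 26, 370]);
translate([233, 330, 0]) cube([26, 26, 370]);
translate([0, 0, 412]) {
  cube([190, 282, 18]);
  translate([0, 0, 18]) cube([190, 18, 131]);
  translate([0, 264, 18]) cube([190, 18, 131]);
  translate([0, 18, 18]) cube([18, 246, 131]);
  translate([172, 18, 18]) cube([18, 246, 131]);
}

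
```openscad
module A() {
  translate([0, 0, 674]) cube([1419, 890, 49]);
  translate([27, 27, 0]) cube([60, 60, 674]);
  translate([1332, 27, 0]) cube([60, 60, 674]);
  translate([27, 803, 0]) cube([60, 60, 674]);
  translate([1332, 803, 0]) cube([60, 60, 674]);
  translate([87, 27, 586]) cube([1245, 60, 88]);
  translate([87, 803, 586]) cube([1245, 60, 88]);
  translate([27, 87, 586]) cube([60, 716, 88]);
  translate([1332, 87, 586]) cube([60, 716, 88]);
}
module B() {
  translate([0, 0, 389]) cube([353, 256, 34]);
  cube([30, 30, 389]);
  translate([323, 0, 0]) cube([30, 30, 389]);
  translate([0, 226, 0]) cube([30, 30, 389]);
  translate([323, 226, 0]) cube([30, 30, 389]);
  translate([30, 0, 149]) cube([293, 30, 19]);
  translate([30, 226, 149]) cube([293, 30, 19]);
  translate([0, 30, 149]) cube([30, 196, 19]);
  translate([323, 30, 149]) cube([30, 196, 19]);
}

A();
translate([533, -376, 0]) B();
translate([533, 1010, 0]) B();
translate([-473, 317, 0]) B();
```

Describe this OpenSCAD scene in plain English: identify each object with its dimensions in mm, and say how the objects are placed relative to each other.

A is a table: top 1419 mm (x) × 890 mm (y), 49 mm thick, upper face at z = 723 mm, on four 60×60 mm square legs, each inset 27 mm from the nearest pair of top edges, running from z = 0 to the bottom of the top. Four apron rails, 60 mm thick and 88 mm tall, run between adjacent legs with their top edges flush with the underside of the top and their outer faces flush with the legs' outer faces.

B is a four-legged stool. The seat is 353×256 mm, 34 mm thick, top at z = 423 mm. It stands on four square legs, each 30×30 mm in cross-section, from z = 0 to the seat underside, each flush with a corner of the seat. Four stretchers, 30 mm wide and 19 mm tall, connect adjacent legs with their undersides at z = 149 mm, each running between the inner faces of the legs it joins and aligned with the legs' outer faces on the other axis.

Three stools sit around the table at the −y, +y, −x sides.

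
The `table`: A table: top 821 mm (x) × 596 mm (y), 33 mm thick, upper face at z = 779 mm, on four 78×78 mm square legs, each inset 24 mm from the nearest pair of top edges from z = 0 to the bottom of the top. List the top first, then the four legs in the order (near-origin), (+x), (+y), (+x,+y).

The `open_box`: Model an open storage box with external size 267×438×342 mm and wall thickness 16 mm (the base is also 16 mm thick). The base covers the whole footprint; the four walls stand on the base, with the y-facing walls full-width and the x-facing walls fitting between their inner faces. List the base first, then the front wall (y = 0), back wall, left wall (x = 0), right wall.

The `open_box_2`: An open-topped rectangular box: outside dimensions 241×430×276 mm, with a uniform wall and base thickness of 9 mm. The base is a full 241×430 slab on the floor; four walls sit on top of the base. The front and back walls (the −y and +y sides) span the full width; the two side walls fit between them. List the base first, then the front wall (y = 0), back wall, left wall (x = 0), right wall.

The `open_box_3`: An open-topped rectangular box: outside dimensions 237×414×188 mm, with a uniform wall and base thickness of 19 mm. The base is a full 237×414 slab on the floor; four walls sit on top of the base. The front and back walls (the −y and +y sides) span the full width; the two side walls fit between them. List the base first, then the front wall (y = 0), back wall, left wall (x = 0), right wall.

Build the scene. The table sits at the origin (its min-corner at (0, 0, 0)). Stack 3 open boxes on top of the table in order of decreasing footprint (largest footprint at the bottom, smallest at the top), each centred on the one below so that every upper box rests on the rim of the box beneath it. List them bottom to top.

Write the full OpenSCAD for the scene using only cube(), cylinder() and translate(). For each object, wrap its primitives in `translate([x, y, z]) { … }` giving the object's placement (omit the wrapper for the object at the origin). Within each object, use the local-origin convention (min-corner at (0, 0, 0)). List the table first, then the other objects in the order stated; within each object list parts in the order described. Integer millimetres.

translate([0, 0, 746]) cube([821, 596, 33]);
translate([24, 24, 0]) cube([78, 78, 746]);
translate([719, 24, 0]) cube([78, 78, 746]);
translate([24, 494, 0]) cube([78, 78, 746]);
translate([719, 494, 0]) cube([78, 78, 746]);
translate([277, 79, 779]) {
  cube([267, 438, 16]);
  translate([0, 0, 16]) cube([267, 16, 326]);
  translate([0, 422, 16]) cube([267, 16, 326]);
  translate([0, 16, 16]) cube([16, 406, 326]);
  translate([251, 16, 16]) cube([16, 406, 326]);
}
translate([290, 83, 1121]) {
  cube([241, 430, 9]);
  translate([0, 0, 9]) cube([241, 9, 267]);
  translate([0, 421, 9]) cube([241, 9, 267]);
  translate([0, 9, 9]) cube([9, 412, 267]);
  translate([232, 9, 9]) cube([9, 412, 267]);
}
translate([292, 91, 1397]) {
  cube([237, 414, 19]);
  translate([0, 0, 19]) cube([237, 19, 169]);
  translate([0, 395, 19]) cube([237, 19, 169]);
  translate([0, 19, 19]) cube([19, 376, 169]);
  translate([218, 19, 19]) cube([19, 376, 169]);
}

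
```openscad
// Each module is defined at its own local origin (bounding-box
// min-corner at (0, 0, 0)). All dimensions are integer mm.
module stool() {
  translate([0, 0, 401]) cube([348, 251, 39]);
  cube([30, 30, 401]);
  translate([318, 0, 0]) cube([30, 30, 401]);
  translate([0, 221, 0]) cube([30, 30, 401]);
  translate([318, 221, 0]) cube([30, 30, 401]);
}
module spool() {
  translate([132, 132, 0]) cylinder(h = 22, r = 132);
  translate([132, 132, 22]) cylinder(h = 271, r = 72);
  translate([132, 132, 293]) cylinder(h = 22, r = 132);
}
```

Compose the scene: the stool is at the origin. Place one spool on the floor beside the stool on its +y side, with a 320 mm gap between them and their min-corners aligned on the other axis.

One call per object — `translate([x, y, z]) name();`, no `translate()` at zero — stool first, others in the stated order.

stool();
translate([0, 571, 0]) spool();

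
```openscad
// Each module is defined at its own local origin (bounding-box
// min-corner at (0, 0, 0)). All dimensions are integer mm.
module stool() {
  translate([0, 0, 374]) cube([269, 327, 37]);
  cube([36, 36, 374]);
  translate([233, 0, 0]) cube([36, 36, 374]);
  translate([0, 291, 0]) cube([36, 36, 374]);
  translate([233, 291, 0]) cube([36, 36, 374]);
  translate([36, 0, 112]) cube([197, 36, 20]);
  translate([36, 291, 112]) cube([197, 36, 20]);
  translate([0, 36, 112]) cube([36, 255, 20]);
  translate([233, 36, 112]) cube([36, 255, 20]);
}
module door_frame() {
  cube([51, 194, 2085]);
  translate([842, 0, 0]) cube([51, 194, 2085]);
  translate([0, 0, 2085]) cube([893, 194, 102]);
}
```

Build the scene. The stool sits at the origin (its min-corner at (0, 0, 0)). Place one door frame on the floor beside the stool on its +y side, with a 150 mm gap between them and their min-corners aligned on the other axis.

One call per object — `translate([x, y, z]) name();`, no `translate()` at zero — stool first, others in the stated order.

stool();
translate([0, 477, 0]) door_frame();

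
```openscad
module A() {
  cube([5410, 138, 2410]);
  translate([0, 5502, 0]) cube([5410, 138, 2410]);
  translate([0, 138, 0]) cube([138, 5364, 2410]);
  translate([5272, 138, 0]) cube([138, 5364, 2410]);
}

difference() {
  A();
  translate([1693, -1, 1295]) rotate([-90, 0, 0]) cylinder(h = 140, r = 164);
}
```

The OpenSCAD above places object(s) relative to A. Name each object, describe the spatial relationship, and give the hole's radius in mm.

The subtracted cylinder has r = 164 mm.

A is a house frame. The house frame has a circular hole through its front wall. The hole's radius is 164 mm.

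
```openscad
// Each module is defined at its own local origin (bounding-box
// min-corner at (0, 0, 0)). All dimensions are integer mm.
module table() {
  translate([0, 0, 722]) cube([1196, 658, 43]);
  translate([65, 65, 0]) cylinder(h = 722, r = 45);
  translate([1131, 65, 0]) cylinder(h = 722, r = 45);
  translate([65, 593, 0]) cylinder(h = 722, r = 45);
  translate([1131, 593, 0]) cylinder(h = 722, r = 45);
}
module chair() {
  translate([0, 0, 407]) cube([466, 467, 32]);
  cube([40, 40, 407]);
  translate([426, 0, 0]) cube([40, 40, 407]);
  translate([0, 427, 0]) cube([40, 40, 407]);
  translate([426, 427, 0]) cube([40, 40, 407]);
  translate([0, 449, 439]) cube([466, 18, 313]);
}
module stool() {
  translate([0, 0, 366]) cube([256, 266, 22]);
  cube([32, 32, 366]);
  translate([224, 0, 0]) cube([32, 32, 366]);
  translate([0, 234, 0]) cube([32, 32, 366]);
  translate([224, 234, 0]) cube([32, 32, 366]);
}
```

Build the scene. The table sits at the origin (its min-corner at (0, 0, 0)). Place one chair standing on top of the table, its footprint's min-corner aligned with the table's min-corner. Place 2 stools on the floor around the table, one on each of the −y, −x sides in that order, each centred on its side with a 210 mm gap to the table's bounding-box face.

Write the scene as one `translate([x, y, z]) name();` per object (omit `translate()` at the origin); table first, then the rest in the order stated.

table();
translate([0, 0, 765]) chair();
translate([470, -476, 0]) stool();
translate([-466, 196, 0]) stool();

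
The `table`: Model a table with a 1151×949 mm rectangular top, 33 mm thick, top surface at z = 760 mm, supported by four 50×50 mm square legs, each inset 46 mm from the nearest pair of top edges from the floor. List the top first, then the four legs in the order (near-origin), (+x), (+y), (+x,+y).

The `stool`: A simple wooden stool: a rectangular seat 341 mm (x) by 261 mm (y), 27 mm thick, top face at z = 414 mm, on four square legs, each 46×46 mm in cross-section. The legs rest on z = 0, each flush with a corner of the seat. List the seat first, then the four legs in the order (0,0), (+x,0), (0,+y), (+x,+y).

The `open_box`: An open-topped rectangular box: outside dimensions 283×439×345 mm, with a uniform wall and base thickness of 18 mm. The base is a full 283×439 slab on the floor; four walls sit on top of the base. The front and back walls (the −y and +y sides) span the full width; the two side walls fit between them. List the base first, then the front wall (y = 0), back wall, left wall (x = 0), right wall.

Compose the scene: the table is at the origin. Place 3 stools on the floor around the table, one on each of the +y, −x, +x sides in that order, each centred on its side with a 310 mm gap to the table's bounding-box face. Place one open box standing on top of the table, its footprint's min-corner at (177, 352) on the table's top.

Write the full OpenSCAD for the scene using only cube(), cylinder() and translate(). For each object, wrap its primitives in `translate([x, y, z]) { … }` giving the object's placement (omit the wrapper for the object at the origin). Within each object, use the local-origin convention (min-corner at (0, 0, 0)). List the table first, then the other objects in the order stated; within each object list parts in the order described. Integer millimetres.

translate([0, 0, 727]) cube([1151, 949, 33]);
translate([46, 46, 0]) cube([50, 50, 727]);
translate([1055, 46, 0]) cube([50, 50, 727]);
translate([46, 853, 0]) cube([50, 50, 727]);
translate([1055, 853, 0]) cube([50, 50, 727]);
translate([405, 1259, 0]) {
  translate([0, 0, 387]) cube([341, 261, 27]);
  cube([46, 46, 387]);
  translate([295, 0, 0]) cube([46, 46, 387]);
  translate([0, 215, 0]) cube([46, 46, 387]);
  translate([295, 215, 0]) cube([46, 46, 387]);
}
translate([-651, 344, 0]) {
  translate([0, 0, 387]) cube([341, 261, 27]);
  cube([46, 46, 387]);
  translate([295, 0, 0]) cube([46, 46, 387]);
  translate([0, 215, 0]) cube([46, 46, 387]);
  translate([295, 215, 0]) cube([46, 46, 387]);
}
translate([1461, 344, 0]) {
  translate([0, 0, 387]) cube([341, 261, 27]);
  cube([46, 46, 387]);
  translate([295, 0, 0]) cube([46, 46, 387]);
  translate([0, 215, 0]) cube([46, 46, 387]);
  translate([295, 215, 0]) cube([46, 46, 387]);
}
translate([177, 352, 760]) {
  cube([283, 439, 18]);
  translate([0, 0, 18]) cube([283, 18, 327]);
  translate([0, 421, 18]) cube([283, 18, 327]);
  translate([0, 18, 18]) cube([18, 403, 327]);
  translate([265, 18, 18]) cube([18, 403, 327]);
}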